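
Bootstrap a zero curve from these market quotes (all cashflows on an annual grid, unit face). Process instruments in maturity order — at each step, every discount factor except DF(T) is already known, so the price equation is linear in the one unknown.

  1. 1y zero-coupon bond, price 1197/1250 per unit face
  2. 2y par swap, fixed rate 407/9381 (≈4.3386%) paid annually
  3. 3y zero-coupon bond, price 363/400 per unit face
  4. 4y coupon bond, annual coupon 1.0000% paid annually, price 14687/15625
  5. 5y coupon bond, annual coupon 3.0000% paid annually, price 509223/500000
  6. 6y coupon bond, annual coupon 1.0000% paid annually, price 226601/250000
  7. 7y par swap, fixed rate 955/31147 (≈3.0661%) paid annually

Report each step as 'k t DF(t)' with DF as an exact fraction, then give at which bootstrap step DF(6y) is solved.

1 1 1197/1250
2 2 4593/5000
3 3 363/400
4 4 9031/10000
5 5 4407/5000
6 6 4261/5000
7 7 809/1000
DF(6y) is solved at step 6

step 1 [1y] zero: DF = P = 1197/1250 ≈ 0.957600
step 2 [2y] swap r/1=407/9381: DF=(1 − 407/9381·(0.957600))/(1+407/9381) = 4593/5000 ≈ 0.918600
step 3 [3y] zero: DF = P = 363/400 ≈ 0.907500
step 4 [4y] bond c/1=1/100: DF=(14687/15625 − 1/100·(0.957600+0.918600+0.907500))/(1+1/100) = 9031/10000 ≈ 0.903100
step 5 [5y] bond c/1=3/100: DF=(509223/500000 − 3/100·(0.957600+0.918600+0.907500+0.903100))/(1+3/100) = 4407/5000 ≈ 0.881400
step 6 [6y] bond c/1=1/100: DF=(226601/250000 − 1/100·(0.957600+0.918600+0.907500+0.903100+0.881400))/(1+1/100) = 4261/5000 ≈ 0.852200
step 7 [7y] swap r/1=955/31147: DF=(1 − 955/31147·(0.957600+0.918600+0.907500+0.903100+0.881400+0.852200))/(1+955/31147) = 809/1000 ≈ 0.809000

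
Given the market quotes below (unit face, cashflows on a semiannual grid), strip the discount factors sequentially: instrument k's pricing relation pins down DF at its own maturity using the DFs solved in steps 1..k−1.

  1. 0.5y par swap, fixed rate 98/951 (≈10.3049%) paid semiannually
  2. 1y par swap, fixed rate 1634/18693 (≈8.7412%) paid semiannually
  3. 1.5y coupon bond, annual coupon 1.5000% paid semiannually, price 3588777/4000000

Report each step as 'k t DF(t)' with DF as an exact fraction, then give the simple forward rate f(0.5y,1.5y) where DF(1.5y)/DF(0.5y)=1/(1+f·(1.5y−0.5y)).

1 1/2 951/1000
2 1 9183/10000
3 3/2 4383/5000
f(0.5y,1.5y) = ((951/1000)/(4383/5000) − 1)/(1) = 124/1461 ≈ 8.4873%

step 1 [0.5y] swap r/2=49/951: DF=(1 − 49/951·(0))/(1+49/951) = 951/1000 ≈ 0.951000
step 2 [1y] swap r/2=817/18693: DF=(1 − 817/18693·(0.951000))/(1+817/18693) = 9183/10000 ≈ 0.918300
step 3 [1.5y] bond c/2=3/400: DF=(3588777/4000000 − 3/400·(0.951000+0.918300))/(1+3/400) = 4383/5000 ≈ 0.876600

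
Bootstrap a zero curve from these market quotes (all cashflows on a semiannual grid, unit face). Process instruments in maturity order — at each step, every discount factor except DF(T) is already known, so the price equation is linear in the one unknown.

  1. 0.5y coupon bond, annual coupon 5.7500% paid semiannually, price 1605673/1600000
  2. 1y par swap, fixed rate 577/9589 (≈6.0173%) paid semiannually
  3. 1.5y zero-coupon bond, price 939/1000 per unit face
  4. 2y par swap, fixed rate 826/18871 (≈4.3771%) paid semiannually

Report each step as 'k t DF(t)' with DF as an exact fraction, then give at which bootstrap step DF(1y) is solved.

step 1 [0.5y] bond c/2=23/800: DF=(1605673/1600000 − 23/800·(0))/(1+23/800) = 1951/2000 ≈ 0.975500
step 2 [1y] swap r/2=577/19178: DF=(1 − 577/19178·(0.975500))/(1+577/19178) = 9423/10000 ≈ 0.942300
step 3 [1.5y] zero: DF = P = 939/1000 ≈ 0.939000
step 4 [2y] swap r/2=413/18871: DF=(1 − 413/18871·(0.975500+0.942300+0.939000))/(1+413/18871) = 4587/5000 ≈ 0.917400

1 1/2 1951/2000
2 1 9423/10000
3 3/2 939/1000
4 2 4587/5000
DF(1y) is solved at step 2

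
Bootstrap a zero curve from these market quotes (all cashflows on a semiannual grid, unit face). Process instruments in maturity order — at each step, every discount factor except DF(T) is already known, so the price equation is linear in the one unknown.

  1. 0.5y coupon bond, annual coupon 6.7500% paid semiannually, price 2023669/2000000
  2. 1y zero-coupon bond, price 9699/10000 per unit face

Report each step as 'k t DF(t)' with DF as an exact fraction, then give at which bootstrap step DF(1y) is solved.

step 1 [0.5y] bond c/2=27/800: DF=(2023669/2000000 − 27/800·(0))/(1+27/800) = 2447/2500 ≈ 0.978800
step 2 [1y] zero: DF = P = 9699/10000 ≈ 0.969900

1 1/2 2447/2500
2 1 9699/10000
DF(1y) is solved at step 2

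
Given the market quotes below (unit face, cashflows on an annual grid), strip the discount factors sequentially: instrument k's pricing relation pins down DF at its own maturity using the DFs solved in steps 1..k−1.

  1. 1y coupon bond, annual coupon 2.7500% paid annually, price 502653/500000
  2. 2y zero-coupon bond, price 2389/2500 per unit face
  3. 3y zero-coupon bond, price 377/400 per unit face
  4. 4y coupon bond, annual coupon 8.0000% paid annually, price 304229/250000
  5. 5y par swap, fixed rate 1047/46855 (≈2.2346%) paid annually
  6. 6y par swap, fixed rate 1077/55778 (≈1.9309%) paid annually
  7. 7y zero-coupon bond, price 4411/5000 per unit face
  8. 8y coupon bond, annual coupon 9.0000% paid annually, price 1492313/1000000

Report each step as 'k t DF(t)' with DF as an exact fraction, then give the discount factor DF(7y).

1 1 1223/1250
2 2 2389/2500
3 3 377/400
4 4 9137/10000
5 5 8953/10000
6 6 8923/10000
7 7 4411/5000
8 8 8357/10000
DF(7y) = 4411/5000 ≈ 0.882200

step 1 [1y] bond c/1=11/400: DF=(502653/500000 − 11/400·(0))/(1+11/400) = 1223/1250 ≈ 0.978400
step 2 [2y] zero: DF = P = 2389/2500 ≈ 0.955600
step 3 [3y] zero: DF = P = 377/400 ≈ 0.942500
step 4 [4y] bond c/1=2/25: DF=(304229/250000 − 2/25·(0.978400+0.955600+0.942500))/(1+2/25) = 9137/10000 ≈ 0.913700
step 5 [5y] swap r/1=1047/46855: DF=(1 − 1047/46855·(0.978400+0.955600+0.942500+0.913700))/(1+1047/46855) = 8953/10000 ≈ 0.895300
step 6 [6y] swap r/1=1077/55778: DF=(1 − 1077/55778·(0.978400+0.955600+0.942500+0.913700+0.895300))/(1+1077/55778) = 8923/10000 ≈ 0.892300
step 7 [7y] zero: DF = P = 4411/5000 ≈ 0.882200
step 8 [8y] bond c/1=9/100: DF=(1492313/1000000 − 9/100·(0.978400+0.955600+0.942500+0.913700+0.895300+0.892300+0.882200))/(1+9/100) = 8357/10000 ≈ 0.835700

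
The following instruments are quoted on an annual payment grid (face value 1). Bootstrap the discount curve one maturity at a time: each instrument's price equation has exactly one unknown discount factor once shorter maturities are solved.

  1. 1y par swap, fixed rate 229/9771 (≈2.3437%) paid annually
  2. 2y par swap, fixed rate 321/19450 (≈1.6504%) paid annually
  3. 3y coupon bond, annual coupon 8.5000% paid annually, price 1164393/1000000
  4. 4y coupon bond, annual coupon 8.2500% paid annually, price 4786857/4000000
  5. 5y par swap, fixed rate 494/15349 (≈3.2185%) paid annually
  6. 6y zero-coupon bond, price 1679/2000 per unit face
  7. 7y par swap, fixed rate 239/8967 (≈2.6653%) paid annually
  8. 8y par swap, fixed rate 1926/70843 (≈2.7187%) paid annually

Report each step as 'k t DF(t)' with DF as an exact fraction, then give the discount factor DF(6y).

step 1 [1y] swap r/1=229/9771: DF=(1 − 229/9771·(0))/(1+229/9771) = 9771/10000 ≈ 0.977100
step 2 [2y] swap r/1=321/19450: DF=(1 − 321/19450·(0.977100))/(1+321/19450) = 9679/10000 ≈ 0.967900
step 3 [3y] bond c/1=17/200: DF=(1164393/1000000 − 17/200·(0.977100+0.967900))/(1+17/200) = 1151/1250 ≈ 0.920800
step 4 [4y] bond c/1=33/400: DF=(4786857/4000000 − 33/400·(0.977100+0.967900+0.920800))/(1+33/400) = 8871/10000 ≈ 0.887100
step 5 [5y] swap r/1=494/15349: DF=(1 − 494/15349·(0.977100+0.967900+0.920800+0.887100))/(1+494/15349) = 4259/5000 ≈ 0.851800
step 6 [6y] zero: DF = P = 1679/2000 ≈ 0.839500
step 7 [7y] swap r/1=239/8967: DF=(1 − 239/8967·(0.977100+0.967900+0.920800+0.887100+0.851800+0.839500))/(1+239/8967) = 8327/10000 ≈ 0.832700
step 8 [8y] swap r/1=1926/70843: DF=(1 − 1926/70843·(0.977100+0.967900+0.920800+0.887100+0.851800+0.839500+0.832700))/(1+1926/70843) = 4037/5000 ≈ 0.807400

1 1 9771/10000
2 2 9679/10000
3 3 1151/1250
4 4 8871/10000
5 5 4259/5000
6 6 1679/2000
7 7 8327/10000
8 8 4037/5000
DF(6y) = 1679/2000 ≈ 0.839500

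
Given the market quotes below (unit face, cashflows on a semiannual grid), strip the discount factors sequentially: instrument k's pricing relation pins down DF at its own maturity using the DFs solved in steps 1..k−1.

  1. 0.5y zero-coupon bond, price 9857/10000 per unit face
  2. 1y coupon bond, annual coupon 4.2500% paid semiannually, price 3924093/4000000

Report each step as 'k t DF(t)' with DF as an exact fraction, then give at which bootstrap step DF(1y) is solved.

step 1 [0.5y] zero: DF = P = 9857/10000 ≈ 0.985700
step 2 [1y] bond c/2=17/800: DF=(3924093/4000000 − 17/800·(0.985700))/(1+17/800) = 9401/10000 ≈ 0.940100

1 1/2 9857/10000
2 1 9401/10000
DF(1y) is solved at step 2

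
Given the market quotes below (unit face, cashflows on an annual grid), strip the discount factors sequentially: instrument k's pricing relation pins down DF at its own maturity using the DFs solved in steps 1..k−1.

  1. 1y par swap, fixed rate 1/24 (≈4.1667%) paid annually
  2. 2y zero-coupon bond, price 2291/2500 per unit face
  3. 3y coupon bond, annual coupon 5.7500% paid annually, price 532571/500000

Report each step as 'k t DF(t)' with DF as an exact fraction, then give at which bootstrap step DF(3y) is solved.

step 1 [1y] swap r/1=1/24: DF=(1 − 1/24·(0))/(1+1/24) = 24/25 ≈ 0.960000
step 2 [2y] zero: DF = P = 2291/2500 ≈ 0.916400
step 3 [3y] bond c/1=23/400: DF=(532571/500000 − 23/400·(0.960000+0.916400))/(1+23/400) = 2263/2500 ≈ 0.905200

1 1 24/25
2 2 2291/2500
3 3 2263/2500
DF(3y) is solved at step 3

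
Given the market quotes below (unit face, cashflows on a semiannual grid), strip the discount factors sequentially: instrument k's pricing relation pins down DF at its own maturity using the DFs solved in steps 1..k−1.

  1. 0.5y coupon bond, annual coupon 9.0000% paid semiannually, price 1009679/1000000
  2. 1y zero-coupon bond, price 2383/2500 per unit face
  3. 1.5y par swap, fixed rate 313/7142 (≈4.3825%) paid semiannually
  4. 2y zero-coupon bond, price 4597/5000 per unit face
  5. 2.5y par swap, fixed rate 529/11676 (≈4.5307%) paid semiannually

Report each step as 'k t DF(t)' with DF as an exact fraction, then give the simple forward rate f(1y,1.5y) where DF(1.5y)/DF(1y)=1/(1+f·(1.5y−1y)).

1 1/2 4831/5000
2 1 2383/2500
3 3/2 4687/5000
4 2 4597/5000
5 5/2 4471/5000
f(1y,1.5y) = ((2383/2500)/(4687/5000) − 1)/(1/2) = 158/4687 ≈ 3.3710%

step 1 [0.5y] bond c/2=9/200: DF=(1009679/1000000 − 9/200·(0))/(1+9/200) = 4831/5000 ≈ 0.966200
step 2 [1y] zero: DF = P = 2383/2500 ≈ 0.953200
step 3 [1.5y] swap r/2=313/14284: DF=(1 − 313/14284·(0.966200+0.953200))/(1+313/14284) = 4687/5000 ≈ 0.937400
step 4 [2y] zero: DF = P = 4597/5000 ≈ 0.919400
step 5 [2.5y] swap r/2=529/23352: DF=(1 − 529/23352·(0.966200+0.953200+0.937400+0.919400))/(1+529/23352) = 4471/5000 ≈ 0.894200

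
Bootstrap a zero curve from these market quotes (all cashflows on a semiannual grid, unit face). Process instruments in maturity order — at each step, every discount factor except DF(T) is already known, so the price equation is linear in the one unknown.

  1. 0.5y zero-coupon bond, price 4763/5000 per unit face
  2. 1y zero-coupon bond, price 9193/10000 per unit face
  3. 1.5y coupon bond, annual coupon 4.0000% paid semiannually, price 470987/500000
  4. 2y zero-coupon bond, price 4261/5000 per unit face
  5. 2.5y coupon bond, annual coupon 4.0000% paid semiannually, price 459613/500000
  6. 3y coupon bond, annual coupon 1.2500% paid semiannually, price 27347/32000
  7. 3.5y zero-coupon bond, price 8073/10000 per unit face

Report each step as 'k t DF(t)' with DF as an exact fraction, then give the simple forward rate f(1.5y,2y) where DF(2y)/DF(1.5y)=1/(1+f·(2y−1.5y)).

1 1/2 4763/5000
2 1 9193/10000
3 3/2 2217/2500
4 2 4261/5000
5 5/2 519/625
6 3 8217/10000
7 7/2 8073/10000
f(1.5y,2y) = ((2217/2500)/(4261/5000) − 1)/(1/2) = 346/4261 ≈ 8.1202%

step 1 [0.5y] zero: DF = P = 4763/5000 ≈ 0.952600
step 2 [1y] zero: DF = P = 9193/10000 ≈ 0.919300
step 3 [1.5y] bond c/2=1/50: DF=(470987/500000 − 1/50·(0.952600+0.919300))/(1+1/50) = 2217/2500 ≈ 0.886800
step 4 [2y] zero: DF = P = 4261/5000 ≈ 0.852200
step 5 [2.5y] bond c/2=1/50: DF=(459613/500000 − 1/50·(0.952600+0.919300+0.886800+0.852200))/(1+1/50) = 519/625 ≈ 0.830400
step 6 [3y] bond c/2=1/160: DF=(27347/32000 − 1/160·(0.952600+0.919300+0.886800+0.852200+0.830400))/(1+1/160) = 8217/10000 ≈ 0.821700
step 7 [3.5y] zero: DF = P = 8073/10000 ≈ 0.807300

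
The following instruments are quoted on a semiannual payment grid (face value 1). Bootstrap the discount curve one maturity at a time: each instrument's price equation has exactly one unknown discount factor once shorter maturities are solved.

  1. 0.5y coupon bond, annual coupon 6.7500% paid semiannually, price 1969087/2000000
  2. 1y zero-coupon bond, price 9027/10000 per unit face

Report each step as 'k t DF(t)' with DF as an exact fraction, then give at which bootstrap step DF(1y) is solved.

1 1/2 2381/2500
2 1 9027/10000
DF(1y) is solved at step 2

step 1 [0.5y] bond c/2=27/800: DF=(1969087/2000000 − 27/800·(0))/(1+27/800) = 2381/2500 ≈ 0.952400
step 2 [1y] zero: DF = P = 9027/10000 ≈ 0.902700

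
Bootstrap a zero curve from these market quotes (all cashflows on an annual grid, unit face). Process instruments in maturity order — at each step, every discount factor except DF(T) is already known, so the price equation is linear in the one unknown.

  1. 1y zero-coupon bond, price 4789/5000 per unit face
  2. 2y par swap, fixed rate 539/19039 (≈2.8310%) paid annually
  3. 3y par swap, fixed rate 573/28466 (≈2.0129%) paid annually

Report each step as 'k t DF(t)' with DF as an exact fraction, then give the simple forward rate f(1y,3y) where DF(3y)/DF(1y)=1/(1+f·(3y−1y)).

1 1 4789/5000
2 2 9461/10000
3 3 9427/10000
f(1y,3y) = ((4789/5000)/(9427/10000) − 1)/(2) = 151/18854 ≈ 0.8009%

step 1 [1y] zero: DF = P = 4789/5000 ≈ 0.957800
step 2 [2y] swap r/1=539/19039: DF=(1 − 539/19039·(0.957800))/(1+539/19039) = 9461/10000 ≈ 0.946100
step 3 [3y] swap r/1=573/28466: DF=(1 − 573/28466·(0.957800+0.946100))/(1+573/28466) = 9427/10000 ≈ 0.942700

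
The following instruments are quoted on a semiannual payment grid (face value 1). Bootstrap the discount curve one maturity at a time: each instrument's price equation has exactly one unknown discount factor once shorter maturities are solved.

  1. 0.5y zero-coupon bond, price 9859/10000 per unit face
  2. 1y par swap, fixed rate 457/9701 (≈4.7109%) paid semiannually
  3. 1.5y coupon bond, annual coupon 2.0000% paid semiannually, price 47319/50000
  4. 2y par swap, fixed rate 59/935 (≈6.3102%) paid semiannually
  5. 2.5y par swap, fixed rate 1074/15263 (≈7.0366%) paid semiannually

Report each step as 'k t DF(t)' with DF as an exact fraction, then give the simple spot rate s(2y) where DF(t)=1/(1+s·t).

step 1 [0.5y] zero: DF = P = 9859/10000 ≈ 0.985900
step 2 [1y] swap r/2=457/19402: DF=(1 − 457/19402·(0.985900))/(1+457/19402) = 9543/10000 ≈ 0.954300
step 3 [1.5y] bond c/2=1/100: DF=(47319/50000 − 1/100·(0.985900+0.954300))/(1+1/100) = 4589/5000 ≈ 0.917800
step 4 [2y] swap r/2=59/1870: DF=(1 − 59/1870·(0.985900+0.954300+0.917800))/(1+59/1870) = 441/500 ≈ 0.882000
step 5 [2.5y] swap r/2=537/15263: DF=(1 − 537/15263·(0.985900+0.954300+0.917800+0.882000))/(1+537/15263) = 8389/10000 ≈ 0.838900

1 1/2 9859/10000
2 1 9543/10000
3 3/2 4589/5000
4 2 441/500
5 5/2 8389/10000
s(2y) = (1/(441/500) − 1)/(2) = 59/882 ≈ 6.6893%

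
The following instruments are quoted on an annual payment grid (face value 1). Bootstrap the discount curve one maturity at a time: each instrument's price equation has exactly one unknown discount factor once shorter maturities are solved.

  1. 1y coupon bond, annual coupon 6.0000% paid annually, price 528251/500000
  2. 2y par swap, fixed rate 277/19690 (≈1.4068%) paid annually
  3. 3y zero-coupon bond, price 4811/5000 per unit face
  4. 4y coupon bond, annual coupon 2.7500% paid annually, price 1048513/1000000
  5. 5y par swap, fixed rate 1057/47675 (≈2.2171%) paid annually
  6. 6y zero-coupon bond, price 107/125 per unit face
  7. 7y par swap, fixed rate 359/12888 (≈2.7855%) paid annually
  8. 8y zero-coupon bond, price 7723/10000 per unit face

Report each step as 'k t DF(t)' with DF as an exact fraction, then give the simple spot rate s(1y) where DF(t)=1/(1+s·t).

step 1 [1y] bond c/1=3/50: DF=(528251/500000 − 3/50·(0))/(1+3/50) = 9967/10000 ≈ 0.996700
step 2 [2y] swap r/1=277/19690: DF=(1 − 277/19690·(0.996700))/(1+277/19690) = 9723/10000 ≈ 0.972300
step 3 [3y] zero: DF = P = 4811/5000 ≈ 0.962200
step 4 [4y] bond c/1=11/400: DF=(1048513/1000000 − 11/400·(0.996700+0.972300+0.962200))/(1+11/400) = 471/500 ≈ 0.942000
step 5 [5y] swap r/1=1057/47675: DF=(1 − 1057/47675·(0.996700+0.972300+0.962200+0.942000))/(1+1057/47675) = 8943/10000 ≈ 0.894300
step 6 [6y] zero: DF = P = 107/125 ≈ 0.856000
step 7 [7y] swap r/1=359/12888: DF=(1 − 359/12888·(0.996700+0.972300+0.962200+0.942000+0.894300+0.856000))/(1+359/12888) = 1641/2000 ≈ 0.820500
step 8 [8y] zero: DF = P = 7723/10000 ≈ 0.772300

1 1 9967/10000
2 2 9723/10000
3 3 4811/5000
4 4 471/500
5 5 8943/10000
6 6 107/125
7 7 1641/2000
8 8 7723/10000
s(1y) = (1/(9967/10000) − 1)/(1) = 33/9967 ≈ 0.3311%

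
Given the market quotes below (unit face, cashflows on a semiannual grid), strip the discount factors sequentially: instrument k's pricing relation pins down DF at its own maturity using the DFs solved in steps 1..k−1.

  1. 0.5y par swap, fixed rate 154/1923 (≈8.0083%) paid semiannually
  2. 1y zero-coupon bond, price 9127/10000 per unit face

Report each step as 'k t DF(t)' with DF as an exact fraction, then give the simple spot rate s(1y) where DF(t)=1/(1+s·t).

1 1/2 1923/2000
2 1 9127/10000
s(1y) = (1/(9127/10000) − 1)/(1) = 873/9127 ≈ 9.5650%

step 1 [0.5y] swap r/2=77/1923: DF=(1 − 77/1923·(0))/(1+77/1923) = 1923/2000 ≈ 0.961500
step 2 [1y] zero: DF = P = 9127/10000 ≈ 0.912700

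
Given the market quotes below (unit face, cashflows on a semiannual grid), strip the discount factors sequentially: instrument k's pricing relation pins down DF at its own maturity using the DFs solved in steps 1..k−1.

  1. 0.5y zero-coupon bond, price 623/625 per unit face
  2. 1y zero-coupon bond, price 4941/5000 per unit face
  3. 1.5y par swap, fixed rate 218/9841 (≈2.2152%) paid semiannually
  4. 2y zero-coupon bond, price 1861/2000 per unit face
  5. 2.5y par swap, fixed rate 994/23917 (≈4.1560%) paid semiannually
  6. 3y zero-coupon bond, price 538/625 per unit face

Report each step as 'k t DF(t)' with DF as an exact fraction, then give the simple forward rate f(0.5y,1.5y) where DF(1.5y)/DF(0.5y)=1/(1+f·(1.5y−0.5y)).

step 1 [0.5y] zero: DF = P = 623/625 ≈ 0.996800
step 2 [1y] zero: DF = P = 4941/5000 ≈ 0.988200
step 3 [1.5y] swap r/2=109/9841: DF=(1 − 109/9841·(0.996800+0.988200))/(1+109/9841) = 9673/10000 ≈ 0.967300
step 4 [2y] zero: DF = P = 1861/2000 ≈ 0.930500
step 5 [2.5y] swap r/2=497/23917: DF=(1 − 497/23917·(0.996800+0.988200+0.967300+0.930500))/(1+497/23917) = 4503/5000 ≈ 0.900600
step 6 [3y] zero: DF = P = 538/625 ≈ 0.860800

1 1/2 623/625
2 1 4941/5000
3 3/2 9673/10000
4 2 1861/2000
5 5/2 4503/5000
6 3 538/625
f(0.5y,1.5y) = ((623/625)/(9673/10000) − 1)/(1) = 295/9673 ≈ 3.0497%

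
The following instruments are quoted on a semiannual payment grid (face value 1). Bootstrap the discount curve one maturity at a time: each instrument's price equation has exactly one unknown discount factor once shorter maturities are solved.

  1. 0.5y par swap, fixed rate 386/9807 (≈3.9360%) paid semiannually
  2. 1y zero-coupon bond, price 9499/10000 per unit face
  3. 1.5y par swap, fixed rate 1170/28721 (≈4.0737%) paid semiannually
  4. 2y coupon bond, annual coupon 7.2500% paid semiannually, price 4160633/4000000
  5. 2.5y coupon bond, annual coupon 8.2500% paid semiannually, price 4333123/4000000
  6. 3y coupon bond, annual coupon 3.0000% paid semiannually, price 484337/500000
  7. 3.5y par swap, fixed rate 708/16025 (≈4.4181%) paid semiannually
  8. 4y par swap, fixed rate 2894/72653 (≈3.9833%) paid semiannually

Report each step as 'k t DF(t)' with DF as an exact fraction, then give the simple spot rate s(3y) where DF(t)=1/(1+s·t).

1 1/2 9807/10000
2 1 9499/10000
3 3/2 1883/2000
4 2 9033/10000
5 5/2 2227/2500
6 3 4427/5000
7 7/2 1073/1250
8 4 8553/10000
s(3y) = (1/(4427/5000) − 1)/(3) = 191/4427 ≈ 4.3144%

step 1 [0.5y] swap r/2=193/9807: DF=(1 − 193/9807·(0))/(1+193/9807) = 9807/10000 ≈ 0.980700
step 2 [1y] zero: DF = P = 9499/10000 ≈ 0.949900
step 3 [1.5y] swap r/2=585/28721: DF=(1 − 585/28721·(0.980700+0.949900))/(1+585/28721) = 1883/2000 ≈ 0.941500
step 4 [2y] bond c/2=29/800: DF=(4160633/4000000 − 29/800·(0.980700+0.949900+0.941500))/(1+29/800) = 9033/10000 ≈ 0.903300
step 5 [2.5y] bond c/2=33/800: DF=(4333123/4000000 − 33/800·(0.980700+0.949900+0.941500+0.903300))/(1+33/800) = 2227/2500 ≈ 0.890800
step 6 [3y] bond c/2=3/200: DF=(484337/500000 − 3/200·(0.980700+0.949900+0.941500+0.903300+0.890800))/(1+3/200) = 4427/5000 ≈ 0.885400
step 7 [3.5y] swap r/2=354/16025: DF=(1 − 354/16025·(0.980700+0.949900+0.941500+0.903300+0.890800+0.885400))/(1+354/16025) = 1073/1250 ≈ 0.858400
step 8 [4y] swap r/2=1447/72653: DF=(1 − 1447/72653·(0.980700+0.949900+0.941500+0.903300+0.890800+0.885400+0.858400))/(1+1447/72653) = 8553/10000 ≈ 0.855300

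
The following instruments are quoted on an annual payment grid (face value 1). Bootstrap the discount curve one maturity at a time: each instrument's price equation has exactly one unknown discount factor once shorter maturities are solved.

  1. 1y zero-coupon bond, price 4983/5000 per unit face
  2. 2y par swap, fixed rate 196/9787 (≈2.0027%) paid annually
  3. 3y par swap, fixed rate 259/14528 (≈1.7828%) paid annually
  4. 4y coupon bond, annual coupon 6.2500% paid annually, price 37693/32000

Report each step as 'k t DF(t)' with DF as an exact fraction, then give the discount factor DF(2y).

1 1 4983/5000
2 2 1201/1250
3 3 4741/5000
4 4 9377/10000
DF(2y) = 1201/1250 ≈ 0.960800

step 1 [1y] zero: DF = P = 4983/5000 ≈ 0.996600
step 2 [2y] swap r/1=196/9787: DF=(1 − 196/9787·(0.996600))/(1+196/9787) = 1201/1250 ≈ 0.960800
step 3 [3y] swap r/1=259/14528: DF=(1 − 259/14528·(0.996600+0.960800))/(1+259/14528) = 4741/5000 ≈ 0.948200
step 4 [4y] bond c/1=1/16: DF=(37693/32000 − 1/16·(0.996600+0.960800+0.948200))/(1+1/16) = 9377/10000 ≈ 0.937700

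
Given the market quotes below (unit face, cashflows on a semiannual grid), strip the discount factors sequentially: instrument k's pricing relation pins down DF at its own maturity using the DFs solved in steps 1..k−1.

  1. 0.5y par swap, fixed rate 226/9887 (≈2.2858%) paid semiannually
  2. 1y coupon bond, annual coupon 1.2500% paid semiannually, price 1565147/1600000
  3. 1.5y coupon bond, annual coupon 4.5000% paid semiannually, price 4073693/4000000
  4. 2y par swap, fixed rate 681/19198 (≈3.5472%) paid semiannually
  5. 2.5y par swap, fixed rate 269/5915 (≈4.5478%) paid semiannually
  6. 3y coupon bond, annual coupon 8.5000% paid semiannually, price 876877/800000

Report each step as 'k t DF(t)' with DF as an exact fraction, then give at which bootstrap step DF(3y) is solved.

1 1/2 9887/10000
2 1 483/500
3 3/2 953/1000
4 2 9319/10000
5 5/2 2231/2500
6 3 1717/2000
DF(3y) is solved at step 6

step 1 [0.5y] swap r/2=113/9887: DF=(1 − 113/9887·(0))/(1+113/9887) = 9887/10000 ≈ 0.988700
step 2 [1y] bond c/2=1/160: DF=(1565147/1600000 − 1/160·(0.988700))/(1+1/160) = 483/500 ≈ 0.966000
step 3 [1.5y] bond c/2=9/400: DF=(4073693/4000000 − 9/400·(0.988700+0.966000))/(1+9/400) = 953/1000 ≈ 0.953000
step 4 [2y] swap r/2=681/38396: DF=(1 − 681/38396·(0.988700+0.966000+0.953000))/(1+681/38396) = 9319/10000 ≈ 0.931900
step 5 [2.5y] swap r/2=269/11830: DF=(1 − 269/11830·(0.988700+0.966000+0.953000+0.931900))/(1+269/11830) = 2231/2500 ≈ 0.892400
step 6 [3y] bond c/2=17/400: DF=(876877/800000 − 17/400·(0.988700+0.966000+0.953000+0.931900+0.892400))/(1+17/400) = 1717/2000 ≈ 0.858500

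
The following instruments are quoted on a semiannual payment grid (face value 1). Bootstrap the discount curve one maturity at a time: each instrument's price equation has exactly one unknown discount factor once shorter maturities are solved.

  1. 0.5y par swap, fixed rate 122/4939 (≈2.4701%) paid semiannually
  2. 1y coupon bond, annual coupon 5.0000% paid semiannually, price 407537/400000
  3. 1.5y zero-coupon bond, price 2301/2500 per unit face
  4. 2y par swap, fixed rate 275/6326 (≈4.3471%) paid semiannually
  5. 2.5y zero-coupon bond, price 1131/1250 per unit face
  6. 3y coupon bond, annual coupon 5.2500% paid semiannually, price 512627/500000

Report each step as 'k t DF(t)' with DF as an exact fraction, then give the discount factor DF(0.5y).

step 1 [0.5y] swap r/2=61/4939: DF=(1 − 61/4939·(0))/(1+61/4939) = 4939/5000 ≈ 0.987800
step 2 [1y] bond c/2=1/40: DF=(407537/400000 − 1/40·(0.987800))/(1+1/40) = 9699/10000 ≈ 0.969900
step 3 [1.5y] zero: DF = P = 2301/2500 ≈ 0.920400
step 4 [2y] swap r/2=275/12652: DF=(1 − 275/12652·(0.987800+0.969900+0.920400))/(1+275/12652) = 367/400 ≈ 0.917500
step 5 [2.5y] zero: DF = P = 1131/1250 ≈ 0.904800
step 6 [3y] bond c/2=21/800: DF=(512627/500000 − 21/800·(0.987800+0.969900+0.920400+0.917500+0.904800))/(1+21/800) = 2197/2500 ≈ 0.878800

1 1/2 4939/5000
2 1 9699/10000
3 3/2 2301/2500
4 2 367/400
5 5/2 1131/1250
6 3 2197/2500
DF(0.5y) = 4939/5000 ≈ 0.987800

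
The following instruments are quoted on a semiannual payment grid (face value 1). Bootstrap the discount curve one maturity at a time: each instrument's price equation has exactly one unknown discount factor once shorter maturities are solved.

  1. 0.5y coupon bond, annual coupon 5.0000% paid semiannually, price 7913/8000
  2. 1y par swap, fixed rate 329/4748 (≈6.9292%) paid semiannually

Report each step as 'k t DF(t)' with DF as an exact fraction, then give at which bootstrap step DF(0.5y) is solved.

step 1 [0.5y] bond c/2=1/40: DF=(7913/8000 − 1/40·(0))/(1+1/40) = 193/200 ≈ 0.965000
step 2 [1y] swap r/2=329/9496: DF=(1 − 329/9496·(0.965000))/(1+329/9496) = 4671/5000 ≈ 0.934200

1 1/2 193/200
2 1 4671/5000
DF(0.5y) is solved at step 1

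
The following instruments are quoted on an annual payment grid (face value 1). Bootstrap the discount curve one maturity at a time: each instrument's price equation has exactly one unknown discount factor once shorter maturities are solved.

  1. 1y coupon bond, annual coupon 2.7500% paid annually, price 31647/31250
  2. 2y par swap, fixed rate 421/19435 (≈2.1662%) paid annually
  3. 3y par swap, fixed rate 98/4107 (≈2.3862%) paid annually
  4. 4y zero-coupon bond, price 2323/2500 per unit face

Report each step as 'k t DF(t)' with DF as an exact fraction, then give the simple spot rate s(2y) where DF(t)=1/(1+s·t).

1 1 616/625
2 2 9579/10000
3 3 4657/5000
4 4 2323/2500
s(2y) = (1/(9579/10000) − 1)/(2) = 421/19158 ≈ 2.1975%

step 1 [1y] bond c/1=11/400: DF=(31647/31250 − 11/400·(0))/(1+11/400) = 616/625 ≈ 0.985600
step 2 [2y] swap r/1=421/19435: DF=(1 − 421/19435·(0.985600))/(1+421/19435) = 9579/10000 ≈ 0.957900
step 3 [3y] swap r/1=98/4107: DF=(1 − 98/4107·(0.985600+0.957900))/(1+98/4107) = 4657/5000 ≈ 0.931400
step 4 [4y] zero: DF = P = 2323/2500 ≈ 0.929200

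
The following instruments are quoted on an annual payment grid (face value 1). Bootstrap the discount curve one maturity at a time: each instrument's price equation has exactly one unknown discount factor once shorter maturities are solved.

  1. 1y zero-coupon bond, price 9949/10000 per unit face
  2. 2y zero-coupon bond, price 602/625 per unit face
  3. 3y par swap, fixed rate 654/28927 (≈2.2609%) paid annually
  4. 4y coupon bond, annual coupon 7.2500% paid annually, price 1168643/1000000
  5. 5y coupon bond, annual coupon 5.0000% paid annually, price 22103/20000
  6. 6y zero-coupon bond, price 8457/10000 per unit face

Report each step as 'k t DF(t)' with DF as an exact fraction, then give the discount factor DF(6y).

step 1 [1y] zero: DF = P = 9949/10000 ≈ 0.994900
step 2 [2y] zero: DF = P = 602/625 ≈ 0.963200
step 3 [3y] swap r/1=654/28927: DF=(1 − 654/28927·(0.994900+0.963200))/(1+654/28927) = 4673/5000 ≈ 0.934600
step 4 [4y] bond c/1=29/400: DF=(1168643/1000000 − 29/400·(0.994900+0.963200+0.934600))/(1+29/400) = 8941/10000 ≈ 0.894100
step 5 [5y] bond c/1=1/20: DF=(22103/20000 − 1/20·(0.994900+0.963200+0.934600+0.894100))/(1+1/20) = 4361/5000 ≈ 0.872200
step 6 [6y] zero: DF = P = 8457/10000 ≈ 0.845700

1 1 9949/10000
2 2 602/625
3 3 4673/5000
4 4 8941/10000
5 5 4361/5000
6 6 8457/10000
DF(6y) = 8457/10000 ≈ 0.845700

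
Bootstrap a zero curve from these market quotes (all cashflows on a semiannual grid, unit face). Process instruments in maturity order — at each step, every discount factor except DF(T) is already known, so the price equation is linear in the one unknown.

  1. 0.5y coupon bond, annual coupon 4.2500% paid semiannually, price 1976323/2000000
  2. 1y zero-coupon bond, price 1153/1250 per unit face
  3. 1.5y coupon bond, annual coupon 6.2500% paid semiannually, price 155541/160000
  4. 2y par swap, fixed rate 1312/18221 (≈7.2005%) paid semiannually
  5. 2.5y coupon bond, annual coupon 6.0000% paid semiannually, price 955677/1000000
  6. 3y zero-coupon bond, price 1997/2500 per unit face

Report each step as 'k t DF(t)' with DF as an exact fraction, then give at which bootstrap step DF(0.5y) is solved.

1 1/2 2419/2500
2 1 1153/1250
3 3/2 4427/5000
4 2 543/625
5 5/2 8217/10000
6 3 1997/2500
DF(0.5y) is solved at step 1

step 1 [0.5y] bond c/2=17/800: DF=(1976323/2000000 − 17/800·(0))/(1+17/800) = 2419/2500 ≈ 0.967600
step 2 [1y] zero: DF = P = 1153/1250 ≈ 0.922400
step 3 [1.5y] bond c/2=1/32: DF=(155541/160000 − 1/32·(0.967600+0.922400))/(1+1/32) = 4427/5000 ≈ 0.885400
step 4 [2y] swap r/2=656/18221: DF=(1 − 656/18221·(0.967600+0.922400+0.885400))/(1+656/18221) = 543/625 ≈ 0.868800
step 5 [2.5y] bond c/2=3/100: DF=(955677/1000000 − 3/100·(0.967600+0.922400+0.885400+0.868800))/(1+3/100) = 8217/10000 ≈ 0.821700
step 6 [3y] zero: DF = P = 1997/2500 ≈ 0.798800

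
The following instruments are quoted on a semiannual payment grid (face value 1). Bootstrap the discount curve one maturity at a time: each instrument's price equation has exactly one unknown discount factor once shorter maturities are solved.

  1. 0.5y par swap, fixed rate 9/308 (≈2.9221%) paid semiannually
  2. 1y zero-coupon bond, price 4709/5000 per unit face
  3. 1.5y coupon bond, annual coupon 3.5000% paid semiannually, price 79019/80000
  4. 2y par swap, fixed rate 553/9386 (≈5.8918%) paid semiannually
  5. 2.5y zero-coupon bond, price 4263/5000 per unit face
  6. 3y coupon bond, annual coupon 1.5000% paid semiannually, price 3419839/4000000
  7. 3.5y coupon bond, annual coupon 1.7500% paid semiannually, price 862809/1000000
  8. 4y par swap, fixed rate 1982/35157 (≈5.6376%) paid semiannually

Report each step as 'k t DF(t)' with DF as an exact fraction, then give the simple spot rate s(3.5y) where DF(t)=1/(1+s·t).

step 1 [0.5y] swap r/2=9/616: DF=(1 − 9/616·(0))/(1+9/616) = 616/625 ≈ 0.985600
step 2 [1y] zero: DF = P = 4709/5000 ≈ 0.941800
step 3 [1.5y] bond c/2=7/400: DF=(79019/80000 − 7/400·(0.985600+0.941800))/(1+7/400) = 586/625 ≈ 0.937600
step 4 [2y] swap r/2=553/18772: DF=(1 − 553/18772·(0.985600+0.941800+0.937600))/(1+553/18772) = 4447/5000 ≈ 0.889400
step 5 [2.5y] zero: DF = P = 4263/5000 ≈ 0.852600
step 6 [3y] bond c/2=3/400: DF=(3419839/4000000 − 3/400·(0.985600+0.941800+0.937600+0.889400+0.852600))/(1+3/400) = 8143/10000 ≈ 0.814300
step 7 [3.5y] bond c/2=7/800: DF=(862809/1000000 − 7/800·(0.985600+0.941800+0.937600+0.889400+0.852600+0.814300))/(1+7/800) = 8083/10000 ≈ 0.808300
step 8 [4y] swap r/2=991/35157: DF=(1 − 991/35157·(0.985600+0.941800+0.937600+0.889400+0.852600+0.814300+0.808300))/(1+991/35157) = 4009/5000 ≈ 0.801800

1 1/2 616/625
2 1 4709/5000
3 3/2 586/625
4 2 4447/5000
5 5/2 4263/5000
6 3 8143/10000
7 7/2 8083/10000
8 4 4009/5000
s(3.5y) = (1/(8083/10000) − 1)/(7/2) = 3834/56581 ≈ 6.7761%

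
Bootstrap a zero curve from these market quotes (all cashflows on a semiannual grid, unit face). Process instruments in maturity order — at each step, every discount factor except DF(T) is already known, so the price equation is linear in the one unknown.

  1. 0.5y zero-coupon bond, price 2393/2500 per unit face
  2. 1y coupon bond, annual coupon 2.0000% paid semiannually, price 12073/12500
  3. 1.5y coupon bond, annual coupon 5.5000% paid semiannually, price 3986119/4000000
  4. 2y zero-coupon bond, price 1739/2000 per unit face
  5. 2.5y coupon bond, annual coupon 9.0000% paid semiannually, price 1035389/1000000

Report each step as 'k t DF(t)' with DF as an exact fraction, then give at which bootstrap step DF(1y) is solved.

step 1 [0.5y] zero: DF = P = 2393/2500 ≈ 0.957200
step 2 [1y] bond c/2=1/100: DF=(12073/12500 − 1/100·(0.957200))/(1+1/100) = 2367/2500 ≈ 0.946800
step 3 [1.5y] bond c/2=11/400: DF=(3986119/4000000 − 11/400·(0.957200+0.946800))/(1+11/400) = 9189/10000 ≈ 0.918900
step 4 [2y] zero: DF = P = 1739/2000 ≈ 0.869500
step 5 [2.5y] bond c/2=9/200: DF=(1035389/1000000 − 9/200·(0.957200+0.946800+0.918900+0.869500))/(1+9/200) = 4159/5000 ≈ 0.831800

1 1/2 2393/2500
2 1 2367/2500
3 3/2 9189/10000
4 2 1739/2000
5 5/2 4159/5000
DF(1y) is solved at step 2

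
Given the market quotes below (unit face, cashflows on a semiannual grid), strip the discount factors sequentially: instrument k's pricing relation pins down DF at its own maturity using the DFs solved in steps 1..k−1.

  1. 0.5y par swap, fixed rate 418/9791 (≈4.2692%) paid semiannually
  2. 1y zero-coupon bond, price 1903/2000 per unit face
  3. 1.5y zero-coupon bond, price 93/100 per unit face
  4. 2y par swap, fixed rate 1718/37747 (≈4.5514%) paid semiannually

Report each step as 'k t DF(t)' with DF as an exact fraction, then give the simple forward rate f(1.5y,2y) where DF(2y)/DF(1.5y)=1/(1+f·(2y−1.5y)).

1 1/2 9791/10000
2 1 1903/2000
3 3/2 93/100
4 2 9141/10000
f(1.5y,2y) = ((93/100)/(9141/10000) − 1)/(1/2) = 106/3047 ≈ 3.4788%

step 1 [0.5y] swap r/2=209/9791: DF=(1 − 209/9791·(0))/(1+209/9791) = 9791/10000 ≈ 0.979100
step 2 [1y] zero: DF = P = 1903/2000 ≈ 0.951500
step 3 [1.5y] zero: DF = P = 93/100 ≈ 0.930000
step 4 [2y] swap r/2=859/37747: DF=(1 − 859/37747·(0.979100+0.951500+0.930000))/(1+859/37747) = 9141/10000 ≈ 0.914100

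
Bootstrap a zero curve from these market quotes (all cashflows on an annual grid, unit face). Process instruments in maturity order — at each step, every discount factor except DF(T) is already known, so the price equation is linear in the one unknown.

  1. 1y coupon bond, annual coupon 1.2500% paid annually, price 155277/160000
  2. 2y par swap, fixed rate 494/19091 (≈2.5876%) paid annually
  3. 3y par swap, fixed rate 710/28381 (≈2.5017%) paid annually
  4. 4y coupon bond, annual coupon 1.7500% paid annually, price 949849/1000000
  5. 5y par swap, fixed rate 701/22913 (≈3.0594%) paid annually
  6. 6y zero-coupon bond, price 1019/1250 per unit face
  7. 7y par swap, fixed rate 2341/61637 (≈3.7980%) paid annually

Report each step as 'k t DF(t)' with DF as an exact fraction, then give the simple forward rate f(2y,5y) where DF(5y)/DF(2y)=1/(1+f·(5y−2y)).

1 1 1917/2000
2 2 4753/5000
3 3 929/1000
4 4 8847/10000
5 5 4299/5000
6 6 1019/1250
7 7 7659/10000
f(2y,5y) = ((4753/5000)/(4299/5000) − 1)/(3) = 454/12897 ≈ 3.5202%

step 1 [1y] bond c/1=1/80: DF=(155277/160000 − 1/80·(0))/(1+1/80) = 1917/2000 ≈ 0.958500
step 2 [2y] swap r/1=494/19091: DF=(1 − 494/19091·(0.958500))/(1+494/19091) = 4753/5000 ≈ 0.950600
step 3 [3y] swap r/1=710/28381: DF=(1 − 710/28381·(0.958500+0.950600))/(1+710/28381) = 929/1000 ≈ 0.929000
step 4 [4y] bond c/1=7/400: DF=(949849/1000000 − 7/400·(0.958500+0.950600+0.929000))/(1+7/400) = 8847/10000 ≈ 0.884700
step 5 [5y] swap r/1=701/22913: DF=(1 − 701/22913·(0.958500+0.950600+0.929000+0.884700))/(1+701/22913) = 4299/5000 ≈ 0.859800
step 6 [6y] zero: DF = P = 1019/1250 ≈ 0.815200
step 7 [7y] swap r/1=2341/61637: DF=(1 − 2341/61637·(0.958500+0.950600+0.929000+0.884700+0.859800+0.815200))/(1+2341/61637) = 7659/10000 ≈ 0.765900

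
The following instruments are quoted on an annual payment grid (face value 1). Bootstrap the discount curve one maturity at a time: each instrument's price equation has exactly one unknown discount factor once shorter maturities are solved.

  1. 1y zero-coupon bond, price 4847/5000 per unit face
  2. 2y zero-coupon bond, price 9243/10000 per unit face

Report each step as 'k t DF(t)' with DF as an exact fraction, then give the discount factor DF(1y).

1 1 4847/5000
2 2 9243/10000
DF(1y) = 4847/5000 ≈ 0.969400

step 1 [1y] zero: DF = P = 4847/5000 ≈ 0.969400
step 2 [2y] zero: DF = P = 9243/10000 ≈ 0.924300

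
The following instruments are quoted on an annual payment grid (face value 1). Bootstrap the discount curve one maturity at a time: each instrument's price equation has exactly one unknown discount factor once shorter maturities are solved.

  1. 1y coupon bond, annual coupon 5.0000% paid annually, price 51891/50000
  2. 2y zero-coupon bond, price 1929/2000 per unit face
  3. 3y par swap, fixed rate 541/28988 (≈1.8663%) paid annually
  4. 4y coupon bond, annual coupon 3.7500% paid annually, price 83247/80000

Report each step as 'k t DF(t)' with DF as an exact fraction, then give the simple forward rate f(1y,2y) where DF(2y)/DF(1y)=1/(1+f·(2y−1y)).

1 1 2471/2500
2 2 1929/2000
3 3 9459/10000
4 4 4491/5000
f(1y,2y) = ((2471/2500)/(1929/2000) − 1)/(1) = 239/9645 ≈ 2.4780%

step 1 [1y] bond c/1=1/20: DF=(51891/50000 − 1/20·(0))/(1+1/20) = 2471/2500 ≈ 0.988400
step 2 [2y] zero: DF = P = 1929/2000 ≈ 0.964500
step 3 [3y] swap r/1=541/28988: DF=(1 − 541/28988·(0.988400+0.964500))/(1+541/28988) = 9459/10000 ≈ 0.945900
step 4 [4y] bond c/1=3/80: DF=(83247/80000 − 3/80·(0.988400+0.964500+0.945900))/(1+3/80) = 4491/5000 ≈ 0.898200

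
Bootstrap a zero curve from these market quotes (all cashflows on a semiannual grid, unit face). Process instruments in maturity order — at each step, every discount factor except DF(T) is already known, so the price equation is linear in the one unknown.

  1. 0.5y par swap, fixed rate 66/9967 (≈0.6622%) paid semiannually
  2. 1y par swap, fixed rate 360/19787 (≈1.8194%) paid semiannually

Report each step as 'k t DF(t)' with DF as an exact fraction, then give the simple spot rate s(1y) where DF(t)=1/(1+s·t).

step 1 [0.5y] swap r/2=33/9967: DF=(1 − 33/9967·(0))/(1+33/9967) = 9967/10000 ≈ 0.996700
step 2 [1y] swap r/2=180/19787: DF=(1 − 180/19787·(0.996700))/(1+180/19787) = 491/500 ≈ 0.982000

1 1/2 9967/10000
2 1 491/500
s(1y) = (1/(491/500) − 1)/(1) = 9/491 ≈ 1.8330%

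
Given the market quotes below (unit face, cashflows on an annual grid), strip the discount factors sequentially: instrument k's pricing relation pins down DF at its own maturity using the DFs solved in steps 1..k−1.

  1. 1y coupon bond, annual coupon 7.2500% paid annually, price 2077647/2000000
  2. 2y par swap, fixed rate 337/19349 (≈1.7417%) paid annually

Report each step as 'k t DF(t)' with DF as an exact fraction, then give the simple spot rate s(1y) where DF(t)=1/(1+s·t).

step 1 [1y] bond c/1=29/400: DF=(2077647/2000000 − 29/400·(0))/(1+29/400) = 4843/5000 ≈ 0.968600
step 2 [2y] swap r/1=337/19349: DF=(1 − 337/19349·(0.968600))/(1+337/19349) = 9663/10000 ≈ 0.966300

1 1 4843/5000
2 2 9663/10000
s(1y) = (1/(4843/5000) − 1)/(1) = 157/4843 ≈ 3.2418%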